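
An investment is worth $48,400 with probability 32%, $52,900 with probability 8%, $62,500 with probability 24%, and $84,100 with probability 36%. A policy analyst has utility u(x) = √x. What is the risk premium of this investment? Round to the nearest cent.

E[u] = 0.32·√48400 + 0.08·√52900 + 0.24·√62500 + 0.36·√84100 = 0.32·220 + 0.08·230 + 0.24·250 + 0.36·290 = 253.2
CE = (253.2)² = 64110.24
Risk premium = EV − CE = 64996 − 64110.24 = 885.76

$885.76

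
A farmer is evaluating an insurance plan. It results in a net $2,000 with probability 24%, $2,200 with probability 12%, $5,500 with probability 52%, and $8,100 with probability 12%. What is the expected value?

EV = 0.24 × 2000 + 0.12 × 2200 + 0.52 × 5500 + 0.12 × 8100 = 480 + 264 + 2860 + 972 = 4576

$4,576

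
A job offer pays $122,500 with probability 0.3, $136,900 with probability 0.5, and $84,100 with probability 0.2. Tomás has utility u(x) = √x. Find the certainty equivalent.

E[u] = 0.3·√122500 + 0.5·√136900 + 0.2·√84100 = 0.3·350 + 0.5·370 + 0.2·290 = 348
CE = (348)² = 121104

$121,104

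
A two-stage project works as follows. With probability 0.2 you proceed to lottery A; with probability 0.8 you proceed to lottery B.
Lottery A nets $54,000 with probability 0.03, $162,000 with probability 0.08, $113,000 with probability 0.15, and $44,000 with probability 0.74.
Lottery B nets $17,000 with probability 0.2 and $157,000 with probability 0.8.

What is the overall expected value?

$116,018

EV(A) = 0.03 × 54000 + 0.08 × 162000 + 0.15 × 113000 + 0.74 × 44000 = 1620 + 12960 + 16950 + 32560 = 64090
EV(B) = 0.2 × 17000 + 0.8 × 157000 = 3400 + 125600 = 129000
Overall = 0.2 × 64090 + 0.8 × 129000 = 12818 + 103200 = 116018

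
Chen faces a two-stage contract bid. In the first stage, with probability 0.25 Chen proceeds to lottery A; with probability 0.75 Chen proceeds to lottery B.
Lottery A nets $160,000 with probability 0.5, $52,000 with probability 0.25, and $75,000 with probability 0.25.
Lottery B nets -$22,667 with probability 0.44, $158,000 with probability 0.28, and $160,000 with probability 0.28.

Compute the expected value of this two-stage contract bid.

$87,237.39

EV(A) = 0.5 × 160000 + 0.25 × 52000 + 0.25 × 75000 = 80000 + 13000 + 18750 = 111750
EV(B) = 0.44 × (-22667) + 0.28 × 158000 + 0.28 × 160000 = -9973.48 + 44240 + 44800 = 79066.52
Overall = 0.25 × 111750 + 0.75 × 79066.52 = 27937.5 + 59299.89 = 87237.39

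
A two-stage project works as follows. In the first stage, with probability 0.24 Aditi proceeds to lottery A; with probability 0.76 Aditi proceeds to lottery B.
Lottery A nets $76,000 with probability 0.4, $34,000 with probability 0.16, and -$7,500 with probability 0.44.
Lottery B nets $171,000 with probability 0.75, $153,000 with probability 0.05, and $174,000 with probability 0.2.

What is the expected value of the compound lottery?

$137,541.60

EV(A) = 0.4 × 76000 + 0.16 × 34000 + 0.44 × (-7500) = 30400 + 5440 − 3300 = 32540
EV(B) = 0.75 × 171000 + 0.05 × 153000 + 0.2 × 174000 = 128250 + 7650 + 34800 = 170700
Overall = 0.24 × 32540 + 0.76 × 170700 = 7809.6 + 129732 = 137541.6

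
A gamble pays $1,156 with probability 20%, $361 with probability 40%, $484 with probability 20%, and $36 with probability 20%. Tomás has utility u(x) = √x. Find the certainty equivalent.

$400

E[u] = 0.2·√1156 + 0.4·√361 + 0.2·√484 + 0.2·√36 = 0.2·34 + 0.4·19 + 0.2·22 + 0.2·6 = 20
CE = (20)² = 400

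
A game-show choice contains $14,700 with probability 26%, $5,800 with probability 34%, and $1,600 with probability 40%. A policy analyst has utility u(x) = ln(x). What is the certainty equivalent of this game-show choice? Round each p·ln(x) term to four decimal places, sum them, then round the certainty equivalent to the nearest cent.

E[u] = 0.26·ln(14700) + 0.34·ln(5800) + 0.4·ln(1600) = 2.4949 + 2.9463 + 2.9511 = 8.3923
CE = e^8.3923 ≈ 4412.96

$4,412.96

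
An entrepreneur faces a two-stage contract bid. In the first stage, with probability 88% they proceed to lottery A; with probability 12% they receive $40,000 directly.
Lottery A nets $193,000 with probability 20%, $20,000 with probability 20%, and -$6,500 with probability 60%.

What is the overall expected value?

EV(A) = 0.2 × 193000 + 0.2 × 20000 + 0.6 × (-6500) = 38600 + 4000 − 3900 = 38700
Branch B: 40000 (certain)
Overall = 0.88 × 38700 + 0.12 × 40000 = 34056 + 4800 = 38856

$38,856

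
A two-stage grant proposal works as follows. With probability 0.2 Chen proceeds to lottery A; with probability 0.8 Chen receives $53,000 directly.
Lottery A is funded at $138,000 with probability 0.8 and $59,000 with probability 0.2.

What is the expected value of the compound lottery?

$66,840

EV(A) = 0.8 × 138000 + 0.2 × 59000 = 110400 + 11800 = 122200
Branch B: 53000 (certain)
Overall = 0.2 × 122200 + 0.8 × 53000 = 24440 + 42400 = 66840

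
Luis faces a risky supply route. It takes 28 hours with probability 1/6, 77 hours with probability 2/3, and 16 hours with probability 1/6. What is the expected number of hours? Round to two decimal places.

EV = 1/6 × 28 + 2/3 × 77 + 1/6 × 16 = 4.6667 + 51.3333 + 2.6667 = 58.6667

58.67 hours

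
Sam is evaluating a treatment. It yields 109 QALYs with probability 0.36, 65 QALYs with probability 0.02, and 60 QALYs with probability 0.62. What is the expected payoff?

EV = 0.36 × 109 + 0.02 × 65 + 0.62 × 60 = 39.24 + 1.3 + 37.2 = 77.74

77.74 QALYs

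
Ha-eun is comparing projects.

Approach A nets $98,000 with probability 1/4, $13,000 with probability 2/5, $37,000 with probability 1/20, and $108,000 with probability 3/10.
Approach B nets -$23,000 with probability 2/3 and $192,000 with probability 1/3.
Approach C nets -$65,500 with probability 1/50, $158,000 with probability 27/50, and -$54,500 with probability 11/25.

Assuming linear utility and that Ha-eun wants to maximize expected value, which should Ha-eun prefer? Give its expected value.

Approach A = 1/4 × 98000 + 2/5 × 13000 + 1/20 × 37000 + 3/10 × 108000 = 24500 + 5200 + 1850 + 32400 = 63950
Approach B = 2/3 × (-23000) + 1/3 × 192000 = -15333.3333 + 64000 = 48666.6667
Approach C = 1/50 × (-65500) + 27/50 × 158000 + 11/25 × (-54500) = -1310 + 85320 − 23980 = 60030

Approach A ($63,950)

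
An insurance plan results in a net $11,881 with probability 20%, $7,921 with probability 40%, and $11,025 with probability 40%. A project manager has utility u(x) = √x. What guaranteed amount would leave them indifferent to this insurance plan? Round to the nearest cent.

E[u] = 0.2·√11881 + 0.4·√7921 + 0.4·√11025 = 0.2·109 + 0.4·89 + 0.4·105 = 99.4
CE = (99.4)² = 9880.36

$9,880.36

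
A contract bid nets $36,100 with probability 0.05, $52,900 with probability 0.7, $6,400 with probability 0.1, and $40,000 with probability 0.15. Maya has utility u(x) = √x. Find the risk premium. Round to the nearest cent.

$2,002.75

E[u] = 0.05·√36100 + 0.7·√52900 + 0.1·√6400 + 0.15·√40000 = 0.05·190 + 0.7·230 + 0.1·80 + 0.15·200 = 208.5
CE = (208.5)² = 43472.25
Risk premium = EV − CE = 45475 − 43472.25 = 2002.75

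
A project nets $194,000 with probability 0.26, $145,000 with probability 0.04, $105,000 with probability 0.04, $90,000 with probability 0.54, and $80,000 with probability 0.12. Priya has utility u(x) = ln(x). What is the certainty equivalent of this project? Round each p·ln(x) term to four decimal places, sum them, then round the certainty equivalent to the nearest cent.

E[u] = 0.26·ln(194000) + 0.04·ln(145000) + 0.04·ln(105000) + 0.54·ln(90000) + 0.12·ln(80000) = 3.1657 + 0.4754 + 0.4625 + 6.1601 + 1.3548 = 11.6185
CE = e^11.6185 ≈ 111134.89

$111,134.89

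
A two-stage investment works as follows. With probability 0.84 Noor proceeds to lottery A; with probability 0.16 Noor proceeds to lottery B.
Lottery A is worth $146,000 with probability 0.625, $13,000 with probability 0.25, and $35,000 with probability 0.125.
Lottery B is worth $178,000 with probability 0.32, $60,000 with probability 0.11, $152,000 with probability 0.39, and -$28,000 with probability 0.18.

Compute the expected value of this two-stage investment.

EV(A) = 0.625 × 146000 + 0.25 × 13000 + 0.125 × 35000 = 91250 + 3250 + 4375 = 98875
EV(B) = 0.32 × 178000 + 0.11 × 60000 + 0.39 × 152000 + 0.18 × (-28000) = 56960 + 6600 + 59280 − 5040 = 117800
Overall = 0.84 × 98875 + 0.16 × 117800 = 83055 + 18848 = 101903

$101,903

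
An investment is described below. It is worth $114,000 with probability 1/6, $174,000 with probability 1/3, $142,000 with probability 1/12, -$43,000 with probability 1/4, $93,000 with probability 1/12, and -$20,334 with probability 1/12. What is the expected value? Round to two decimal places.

EV = 1/6 × 114000 + 1/3 × 174000 + 1/12 × 142000 + 1/4 × (-43000) + 1/12 × 93000 + 1/12 × (-20334) = 19000 + 58000 + 11833.3333 − 10750 + 7750 − 1694.5 = 84138.8333

$84,138.83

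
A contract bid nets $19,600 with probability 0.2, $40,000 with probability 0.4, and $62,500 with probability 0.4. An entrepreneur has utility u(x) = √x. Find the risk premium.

$1,656

E[u] = 0.2·√19600 + 0.4·√40000 + 0.4·√62500 = 0.2·140 + 0.4·200 + 0.4·250 = 208
CE = (208)² = 43264
Risk premium = EV − CE = 44920 − 43264 = 1656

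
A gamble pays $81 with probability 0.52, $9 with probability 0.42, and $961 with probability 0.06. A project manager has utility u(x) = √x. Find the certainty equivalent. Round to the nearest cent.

$60.84

E[u] = 0.52·√81 + 0.42·√9 + 0.06·√961 = 0.52·9 + 0.42·3 + 0.06·31 = 7.8
CE = (7.8)² = 60.84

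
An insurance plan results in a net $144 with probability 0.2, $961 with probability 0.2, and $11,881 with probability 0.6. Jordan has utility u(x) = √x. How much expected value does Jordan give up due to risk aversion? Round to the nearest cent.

$1,873.60

E[u] = 0.2·√144 + 0.2·√961 + 0.6·√11881 = 0.2·12 + 0.2·31 + 0.6·109 = 74
CE = (74)² = 5476
Risk premium = EV − CE = 7349.6 − 5476 = 1873.6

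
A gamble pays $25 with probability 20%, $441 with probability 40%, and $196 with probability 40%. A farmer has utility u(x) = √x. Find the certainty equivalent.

$225

E[u] = 0.2·√25 + 0.4·√441 + 0.4·√196 = 0.2·5 + 0.4·21 + 0.4·14 = 15
CE = (15)² = 225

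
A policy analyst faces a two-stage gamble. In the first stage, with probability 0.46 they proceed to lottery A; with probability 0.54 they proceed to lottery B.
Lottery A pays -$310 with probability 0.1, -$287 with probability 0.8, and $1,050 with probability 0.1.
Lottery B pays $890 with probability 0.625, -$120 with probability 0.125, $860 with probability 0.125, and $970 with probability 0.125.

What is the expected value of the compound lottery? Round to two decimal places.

$344.22

EV(A) = 0.1 × (-310) + 0.8 × (-287) + 0.1 × 1050 = -31 − 229.6 + 105 = -155.6
EV(B) = 0.625 × 890 + 0.125 × (-120) + 0.125 × 860 + 0.125 × 970 = 556.25 − 15 + 107.5 + 121.25 = 770
Overall = 0.46 × (-155.6) + 0.54 × 770 = -71.576 + 415.8 = 344.224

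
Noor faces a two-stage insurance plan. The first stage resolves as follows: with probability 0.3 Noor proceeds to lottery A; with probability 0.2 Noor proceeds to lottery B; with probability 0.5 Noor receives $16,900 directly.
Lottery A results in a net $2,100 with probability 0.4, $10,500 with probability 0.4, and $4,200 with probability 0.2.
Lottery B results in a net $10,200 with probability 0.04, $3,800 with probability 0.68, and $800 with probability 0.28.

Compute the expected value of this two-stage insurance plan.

EV(A) = 0.4 × 2100 + 0.4 × 10500 + 0.2 × 4200 = 840 + 4200 + 840 = 5880
EV(B) = 0.04 × 10200 + 0.68 × 3800 + 0.28 × 800 = 408 + 2584 + 224 = 3216
Branch C: 16900 (certain)
Overall = 0.3 × 5880 + 0.2 × 3216 + 0.5 × 16900 = 1764 + 643.2 + 8450 = 10857.2

$10,857.20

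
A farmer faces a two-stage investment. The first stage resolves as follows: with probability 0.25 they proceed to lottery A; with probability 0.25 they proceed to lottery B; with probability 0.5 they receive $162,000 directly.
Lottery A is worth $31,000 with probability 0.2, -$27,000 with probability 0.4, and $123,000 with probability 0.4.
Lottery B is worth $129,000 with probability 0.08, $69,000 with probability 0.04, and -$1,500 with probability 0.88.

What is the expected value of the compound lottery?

EV(A) = 0.2 × 31000 + 0.4 × (-27000) + 0.4 × 123000 = 6200 − 10800 + 49200 = 44600
EV(B) = 0.08 × 129000 + 0.04 × 69000 + 0.88 × (-1500) = 10320 + 2760 − 1320 = 11760
Branch C: 162000 (certain)
Overall = 0.25 × 44600 + 0.25 × 11760 + 0.5 × 162000 = 11150 + 2940 + 81000 = 95090

$95,090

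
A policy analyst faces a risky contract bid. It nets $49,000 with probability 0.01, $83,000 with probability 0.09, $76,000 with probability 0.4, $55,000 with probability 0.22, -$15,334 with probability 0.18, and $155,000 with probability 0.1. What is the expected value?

EV = 0.01 × 49000 + 0.09 × 83000 + 0.4 × 76000 + 0.22 × 55000 + 0.18 × (-15334) + 0.1 × 155000 = 490 + 7470 + 30400 + 12100 − 2760.12 + 15500 = 63199.88

$63,199.88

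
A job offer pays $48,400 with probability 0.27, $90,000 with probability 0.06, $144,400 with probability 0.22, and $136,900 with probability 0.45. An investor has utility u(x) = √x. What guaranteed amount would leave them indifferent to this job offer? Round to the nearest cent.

E[u] = 0.27·√48400 + 0.06·√90000 + 0.22·√144400 + 0.45·√136900 = 0.27·220 + 0.06·300 + 0.22·380 + 0.45·370 = 327.5
CE = (327.5)² = 107256.25

$107,256.25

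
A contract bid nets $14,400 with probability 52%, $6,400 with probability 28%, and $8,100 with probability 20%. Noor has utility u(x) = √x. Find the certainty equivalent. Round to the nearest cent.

$10,567.84

E[u] = 0.52·√14400 + 0.28·√6400 + 0.2·√8100 = 0.52·120 + 0.28·80 + 0.2·90 = 102.8
CE = (102.8)² = 10567.84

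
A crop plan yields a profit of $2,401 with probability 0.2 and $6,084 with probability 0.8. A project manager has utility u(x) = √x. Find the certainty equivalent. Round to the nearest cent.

$5,212.84

E[u] = 0.2·√2401 + 0.8·√6084 = 0.2·49 + 0.8·78 = 72.2
CE = (72.2)² = 5212.84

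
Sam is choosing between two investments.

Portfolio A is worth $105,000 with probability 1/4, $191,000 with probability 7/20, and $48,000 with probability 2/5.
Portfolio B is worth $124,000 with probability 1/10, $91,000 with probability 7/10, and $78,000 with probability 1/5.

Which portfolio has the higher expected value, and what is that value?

Portfolio A = 1/4 × 105000 + 7/20 × 191000 + 2/5 × 48000 = 26250 + 66850 + 19200 = 112300
Portfolio B = 1/10 × 124000 + 7/10 × 91000 + 1/5 × 78000 = 12400 + 63700 + 15600 = 91700

Portfolio A ($112,300)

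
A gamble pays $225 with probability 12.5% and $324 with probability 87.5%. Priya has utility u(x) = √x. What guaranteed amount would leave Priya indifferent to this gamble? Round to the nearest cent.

$310.64

E[u] = 0.125·√225 + 0.875·√324 = 0.125·15 + 0.875·18 = 17.625
CE = (17.625)² = 310.640625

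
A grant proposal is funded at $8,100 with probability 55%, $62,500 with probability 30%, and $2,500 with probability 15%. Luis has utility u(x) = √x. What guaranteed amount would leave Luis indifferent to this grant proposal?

$17,424

E[u] = 0.55·√8100 + 0.3·√62500 + 0.15·√2500 = 0.55·90 + 0.3·250 + 0.15·50 = 132
CE = (132)² = 17424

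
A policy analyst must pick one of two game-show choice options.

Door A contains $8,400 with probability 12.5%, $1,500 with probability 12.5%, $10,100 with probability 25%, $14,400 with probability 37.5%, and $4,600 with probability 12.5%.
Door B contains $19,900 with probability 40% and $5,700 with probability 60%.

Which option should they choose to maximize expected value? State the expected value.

Door A = 0.125 × 8400 + 0.125 × 1500 + 0.25 × 10100 + 0.375 × 14400 + 0.125 × 4600 = 1050 + 187.5 + 2525 + 5400 + 575 = 9737.5
Door B = 0.4 × 19900 + 0.6 × 5700 = 7960 + 3420 = 11380

Door B ($11,380)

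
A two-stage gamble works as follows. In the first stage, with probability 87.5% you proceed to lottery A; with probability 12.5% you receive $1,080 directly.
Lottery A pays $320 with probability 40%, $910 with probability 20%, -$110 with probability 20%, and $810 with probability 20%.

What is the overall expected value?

EV(A) = 0.4 × 320 + 0.2 × 910 + 0.2 × (-110) + 0.2 × 810 = 128 + 182 − 22 + 162 = 450
Branch B: 1080 (certain)
Overall = 0.875 × 450 + 0.125 × 1080 = 393.75 + 135 = 528.75

$528.75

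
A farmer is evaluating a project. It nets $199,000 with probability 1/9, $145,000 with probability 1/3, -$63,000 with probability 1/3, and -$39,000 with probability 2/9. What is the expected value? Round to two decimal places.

EV = 1/9 × 199000 + 1/3 × 145000 + 1/3 × (-63000) + 2/9 × (-39000) = 22111.1111 + 48333.3333 − 21000 − 8666.6667 = 40777.7778

$40,777.78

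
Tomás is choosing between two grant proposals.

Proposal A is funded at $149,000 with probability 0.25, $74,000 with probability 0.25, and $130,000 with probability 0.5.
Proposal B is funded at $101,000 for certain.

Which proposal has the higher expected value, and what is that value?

Proposal A = 0.25 × 149000 + 0.25 × 74000 + 0.5 × 130000 = 37250 + 18500 + 65000 = 120750
Proposal B: 101000 (certain)

Proposal A ($120,750)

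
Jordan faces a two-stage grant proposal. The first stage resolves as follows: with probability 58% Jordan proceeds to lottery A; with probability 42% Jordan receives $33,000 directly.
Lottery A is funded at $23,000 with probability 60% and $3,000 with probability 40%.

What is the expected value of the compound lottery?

$22,560

EV(A) = 0.6 × 23000 + 0.4 × 3000 = 13800 + 1200 = 15000
Branch B: 33000 (certain)
Overall = 0.58 × 15000 + 0.42 × 33000 = 8700 + 13860 = 22560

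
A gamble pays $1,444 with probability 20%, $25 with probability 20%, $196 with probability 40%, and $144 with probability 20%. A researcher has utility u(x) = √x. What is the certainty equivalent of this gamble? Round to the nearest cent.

E[u] = 0.2·√1444 + 0.2·√25 + 0.4·√196 + 0.2·√144 = 0.2·38 + 0.2·5 + 0.4·14 + 0.2·12 = 16.6
CE = (16.6)² = 275.56

$275.56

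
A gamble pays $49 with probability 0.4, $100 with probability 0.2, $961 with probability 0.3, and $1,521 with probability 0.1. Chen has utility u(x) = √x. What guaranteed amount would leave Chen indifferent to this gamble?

$324

E[u] = 0.4·√49 + 0.2·√100 + 0.3·√961 + 0.1·√1521 = 0.4·7 + 0.2·10 + 0.3·31 + 0.1·39 = 18
CE = (18)² = 324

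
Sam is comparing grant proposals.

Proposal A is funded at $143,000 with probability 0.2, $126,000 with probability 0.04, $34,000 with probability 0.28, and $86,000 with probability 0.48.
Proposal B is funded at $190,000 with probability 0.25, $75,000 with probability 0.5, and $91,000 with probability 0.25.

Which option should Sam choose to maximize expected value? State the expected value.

Proposal B ($107,750)

Proposal A = 0.2 × 143000 + 0.04 × 126000 + 0.28 × 34000 + 0.48 × 86000 = 28600 + 5040 + 9520 + 41280 = 84440
Proposal B = 0.25 × 190000 + 0.5 × 75000 + 0.25 × 91000 = 47500 + 37500 + 22750 = 107750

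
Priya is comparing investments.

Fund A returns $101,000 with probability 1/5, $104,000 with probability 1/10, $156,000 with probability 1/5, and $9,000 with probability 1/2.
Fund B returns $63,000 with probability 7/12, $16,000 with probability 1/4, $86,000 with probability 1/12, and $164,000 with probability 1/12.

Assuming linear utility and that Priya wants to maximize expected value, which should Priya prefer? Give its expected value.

Fund A = 1/5 × 101000 + 1/10 × 104000 + 1/5 × 156000 + 1/2 × 9000 = 20200 + 10400 + 31200 + 4500 = 66300
Fund B = 7/12 × 63000 + 1/4 × 16000 + 1/12 × 86000 + 1/12 × 164000 = 36750 + 4000 + 7166.6667 + 13666.6667 = 61583.3333

Fund A ($66,300)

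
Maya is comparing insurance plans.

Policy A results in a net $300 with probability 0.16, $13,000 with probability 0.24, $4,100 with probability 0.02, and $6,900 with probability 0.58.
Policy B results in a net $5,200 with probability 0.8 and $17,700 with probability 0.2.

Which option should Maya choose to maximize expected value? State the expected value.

Policy B ($7,700)

Policy A = 0.16 × 300 + 0.24 × 13000 + 0.02 × 4100 + 0.58 × 6900 = 48 + 3120 + 82 + 4002 = 7252
Policy B = 0.8 × 5200 + 0.2 × 17700 = 4160 + 3540 = 7700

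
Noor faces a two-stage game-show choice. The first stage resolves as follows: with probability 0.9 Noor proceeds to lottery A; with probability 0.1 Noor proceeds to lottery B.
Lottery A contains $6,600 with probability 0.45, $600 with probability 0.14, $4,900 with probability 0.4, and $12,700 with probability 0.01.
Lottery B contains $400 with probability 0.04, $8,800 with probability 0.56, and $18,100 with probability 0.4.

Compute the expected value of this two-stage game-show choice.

EV(A) = 0.45 × 6600 + 0.14 × 600 + 0.4 × 4900 + 0.01 × 12700 = 2970 + 84 + 1960 + 127 = 5141
EV(B) = 0.04 × 400 + 0.56 × 8800 + 0.4 × 18100 = 16 + 4928 + 7240 = 12184
Overall = 0.9 × 5141 + 0.1 × 12184 = 4626.9 + 1218.4 = 5845.3

$5,845.30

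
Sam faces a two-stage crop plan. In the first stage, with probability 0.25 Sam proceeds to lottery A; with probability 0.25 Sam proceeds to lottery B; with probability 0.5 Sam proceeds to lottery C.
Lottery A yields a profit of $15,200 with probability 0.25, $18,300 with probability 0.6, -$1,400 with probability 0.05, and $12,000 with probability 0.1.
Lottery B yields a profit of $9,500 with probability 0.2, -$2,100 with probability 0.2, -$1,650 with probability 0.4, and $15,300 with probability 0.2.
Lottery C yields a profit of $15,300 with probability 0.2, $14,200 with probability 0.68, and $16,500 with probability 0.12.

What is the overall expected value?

EV(A) = 0.25 × 15200 + 0.6 × 18300 + 0.05 × (-1400) + 0.1 × 12000 = 3800 + 10980 − 70 + 1200 = 15910
EV(B) = 0.2 × 9500 + 0.2 × (-2100) + 0.4 × (-1650) + 0.2 × 15300 = 1900 − 420 − 660 + 3060 = 3880
EV(C) = 0.2 × 15300 + 0.68 × 14200 + 0.12 × 16500 = 3060 + 9656 + 1980 = 14696
Overall = 0.25 × 15910 + 0.25 × 3880 + 0.5 × 14696 = 3977.5 + 970 + 7348 = 12295.5

$12,295.50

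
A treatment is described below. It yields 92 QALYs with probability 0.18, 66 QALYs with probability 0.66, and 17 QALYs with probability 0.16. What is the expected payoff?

62.84 QALYs

EV = 0.18 × 92 + 0.66 × 66 + 0.16 × 17 = 16.56 + 43.56 + 2.72 = 62.84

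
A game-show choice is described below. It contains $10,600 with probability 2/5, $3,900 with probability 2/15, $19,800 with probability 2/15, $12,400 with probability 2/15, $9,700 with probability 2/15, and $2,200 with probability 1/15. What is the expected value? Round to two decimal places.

EV = 2/5 × 10600 + 2/15 × 3900 + 2/15 × 19800 + 2/15 × 12400 + 2/15 × 9700 + 1/15 × 2200 = 4240 + 520 + 2640 + 1653.3333 + 1293.3333 + 146.6667 = 10493.3333

$10,493.33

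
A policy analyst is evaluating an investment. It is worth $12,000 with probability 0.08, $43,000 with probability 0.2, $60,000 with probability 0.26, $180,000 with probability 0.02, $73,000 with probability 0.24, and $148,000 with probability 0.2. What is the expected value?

EV = 0.08 × 12000 + 0.2 × 43000 + 0.26 × 60000 + 0.02 × 180000 + 0.24 × 73000 + 0.2 × 148000 = 960 + 8600 + 15600 + 3600 + 17520 + 29600 = 75880

$75,880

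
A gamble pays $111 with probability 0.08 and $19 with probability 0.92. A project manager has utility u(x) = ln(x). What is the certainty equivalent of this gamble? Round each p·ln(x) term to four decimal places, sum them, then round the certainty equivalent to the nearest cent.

$21.88

E[u] = 0.08·ln(111) + 0.92·ln(19) = 0.3768 + 2.7089 = 3.0857
CE = e^3.0857 ≈ 21.88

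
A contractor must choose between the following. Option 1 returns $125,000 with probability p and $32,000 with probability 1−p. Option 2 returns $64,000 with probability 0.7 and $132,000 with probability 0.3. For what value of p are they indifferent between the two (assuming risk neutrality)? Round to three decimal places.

p = 0.563

EV(Option 2) = 0.7 × 64000 + 0.3 × 132000 = 44800 + 39600 = 84400
p·125000 + (1−p)·32000 = 84400
93000p + 32000 = 84400
p = (84400 − 32000) / 93000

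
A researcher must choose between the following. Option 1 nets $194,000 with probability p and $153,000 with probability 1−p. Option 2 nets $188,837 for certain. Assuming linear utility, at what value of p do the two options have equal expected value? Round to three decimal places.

p·194000 + (1−p)·153000 = 188837
41000p + 153000 = 188837
p = (188837 − 153000) / 41000

p = 0.874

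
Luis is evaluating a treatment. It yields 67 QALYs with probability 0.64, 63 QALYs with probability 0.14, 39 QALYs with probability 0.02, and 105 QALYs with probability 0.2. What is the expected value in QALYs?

EV = 0.64 × 67 + 0.14 × 63 + 0.02 × 39 + 0.2 × 105 = 42.88 + 8.82 + 0.78 + 21 = 73.48

73.48 QALYs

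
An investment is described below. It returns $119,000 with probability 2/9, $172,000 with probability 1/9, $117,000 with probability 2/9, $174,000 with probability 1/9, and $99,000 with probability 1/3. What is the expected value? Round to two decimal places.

EV = 2/9 × 119000 + 1/9 × 172000 + 2/9 × 117000 + 1/9 × 174000 + 1/3 × 99000 = 26444.4444 + 19111.1111 + 26000 + 19333.3333 + 33000 = 123888.8889

$123,888.89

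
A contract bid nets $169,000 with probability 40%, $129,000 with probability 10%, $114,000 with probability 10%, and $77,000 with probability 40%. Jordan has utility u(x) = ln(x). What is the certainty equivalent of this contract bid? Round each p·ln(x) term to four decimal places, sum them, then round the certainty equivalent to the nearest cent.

$115,485.47

E[u] = 0.4·ln(169000) + 0.1·ln(129000) + 0.1·ln(114000) + 0.4·ln(77000) = 4.8151 + 1.1768 + 1.1644 + 4.5006 = 11.6569
CE = e^11.6569 ≈ 115485.47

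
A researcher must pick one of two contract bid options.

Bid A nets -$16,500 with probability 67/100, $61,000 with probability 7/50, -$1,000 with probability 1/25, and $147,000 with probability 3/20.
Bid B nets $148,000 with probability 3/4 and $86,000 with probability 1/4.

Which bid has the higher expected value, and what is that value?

Bid A = 67/100 × (-16500) + 7/50 × 61000 + 1/25 × (-1000) + 3/20 × 147000 = -11055 + 8540 − 40 + 22050 = 19495
Bid B = 3/4 × 148000 + 1/4 × 86000 = 111000 + 21500 = 132500

Bid B ($132,500)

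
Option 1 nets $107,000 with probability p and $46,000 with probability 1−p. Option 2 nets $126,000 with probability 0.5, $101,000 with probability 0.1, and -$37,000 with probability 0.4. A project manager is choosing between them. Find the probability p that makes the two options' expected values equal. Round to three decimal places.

p = 0.202

EV(Option 2) = 0.5 × 126000 + 0.1 × 101000 + 0.4 × (-37000) = 63000 + 10100 − 14800 = 58300
p·107000 + (1−p)·46000 = 58300
61000p + 46000 = 58300
p = (58300 − 46000) / 61000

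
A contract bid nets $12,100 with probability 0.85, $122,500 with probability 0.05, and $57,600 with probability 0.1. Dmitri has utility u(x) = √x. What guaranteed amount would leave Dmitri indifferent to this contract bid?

$18,225

E[u] = 0.85·√12100 + 0.05·√122500 + 0.1·√57600 = 0.85·110 + 0.05·350 + 0.1·240 = 135
CE = (135)² = 18225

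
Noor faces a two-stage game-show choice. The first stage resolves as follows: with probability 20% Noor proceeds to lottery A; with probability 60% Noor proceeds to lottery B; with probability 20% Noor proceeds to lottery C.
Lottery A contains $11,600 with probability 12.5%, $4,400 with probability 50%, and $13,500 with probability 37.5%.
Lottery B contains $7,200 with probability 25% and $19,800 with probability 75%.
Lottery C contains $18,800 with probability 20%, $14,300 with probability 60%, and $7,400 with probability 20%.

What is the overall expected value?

$14,496.50

EV(A) = 0.125 × 11600 + 0.5 × 4400 + 0.375 × 13500 = 1450 + 2200 + 5062.5 = 8712.5
EV(B) = 0.25 × 7200 + 0.75 × 19800 = 1800 + 14850 = 16650
EV(C) = 0.2 × 18800 + 0.6 × 14300 + 0.2 × 7400 = 3760 + 8580 + 1480 = 13820
Overall = 0.2 × 8712.5 + 0.6 × 16650 + 0.2 × 13820 = 1742.5 + 9990 + 2764 = 14496.5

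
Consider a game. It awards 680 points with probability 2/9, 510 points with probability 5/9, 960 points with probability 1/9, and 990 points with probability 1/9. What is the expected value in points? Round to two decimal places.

651.11 points

EV = 2/9 × 680 + 5/9 × 510 + 1/9 × 960 + 1/9 × 990 = 151.1111 + 283.3333 + 106.6667 + 110 = 651.1111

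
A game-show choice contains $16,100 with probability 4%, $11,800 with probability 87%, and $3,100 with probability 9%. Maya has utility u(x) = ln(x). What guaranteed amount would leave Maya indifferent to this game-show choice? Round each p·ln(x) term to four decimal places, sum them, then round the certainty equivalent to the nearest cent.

E[u] = 0.04·ln(16100) + 0.87·ln(11800) + 0.09·ln(3100) = 0.3875 + 8.1570 + 0.7235 = 9.2680
CE = e^9.2680 ≈ 10593.54

$10,593.54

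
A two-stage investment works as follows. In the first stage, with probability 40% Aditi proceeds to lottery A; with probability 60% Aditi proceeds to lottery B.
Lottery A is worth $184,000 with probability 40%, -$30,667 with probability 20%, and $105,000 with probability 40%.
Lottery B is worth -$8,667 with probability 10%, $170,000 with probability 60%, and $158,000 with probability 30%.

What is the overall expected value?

$132,906.62

EV(A) = 0.4 × 184000 + 0.2 × (-30667) + 0.4 × 105000 = 73600 − 6133.4 + 42000 = 109466.6
EV(B) = 0.1 × (-8667) + 0.6 × 170000 + 0.3 × 158000 = -866.7 + 102000 + 47400 = 148533.3
Overall = 0.4 × 109466.6 + 0.6 × 148533.3 = 43786.64 + 89119.98 = 132906.62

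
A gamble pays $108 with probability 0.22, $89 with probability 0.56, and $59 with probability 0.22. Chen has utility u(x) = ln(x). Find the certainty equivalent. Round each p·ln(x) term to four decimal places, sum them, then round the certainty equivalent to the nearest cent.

E[u] = 0.22·ln(108) + 0.56·ln(89) + 0.22·ln(59) = 1.0301 + 2.5136 + 0.8971 = 4.4408
CE = e^4.4408 ≈ 84.84

$84.84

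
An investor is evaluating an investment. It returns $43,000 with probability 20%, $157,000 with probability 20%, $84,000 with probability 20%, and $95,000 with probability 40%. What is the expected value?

EV = 0.2 × 43000 + 0.2 × 157000 + 0.2 × 84000 + 0.4 × 95000 = 8600 + 31400 + 16800 + 38000 = 94800

$94,800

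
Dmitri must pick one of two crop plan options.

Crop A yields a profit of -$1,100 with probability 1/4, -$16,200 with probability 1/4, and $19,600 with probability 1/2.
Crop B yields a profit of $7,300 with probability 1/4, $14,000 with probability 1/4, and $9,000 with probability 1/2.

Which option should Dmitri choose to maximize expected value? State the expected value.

Crop B ($9,825)

Crop A = 1/4 × (-1100) + 1/4 × (-16200) + 1/2 × 19600 = -275 − 4050 + 9800 = 5475
Crop B = 1/4 × 7300 + 1/4 × 14000 + 1/2 × 9000 = 1825 + 3500 + 4500 = 9825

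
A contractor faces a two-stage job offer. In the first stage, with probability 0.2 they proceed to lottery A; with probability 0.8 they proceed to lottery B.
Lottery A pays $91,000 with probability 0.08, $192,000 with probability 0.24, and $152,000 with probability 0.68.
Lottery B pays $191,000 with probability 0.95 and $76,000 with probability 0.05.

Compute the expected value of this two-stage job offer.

$179,544

EV(A) = 0.08 × 91000 + 0.24 × 192000 + 0.68 × 152000 = 7280 + 46080 + 103360 = 156720
EV(B) = 0.95 × 191000 + 0.05 × 76000 = 181450 + 3800 = 185250
Overall = 0.2 × 156720 + 0.8 × 185250 = 31344 + 148200 = 179544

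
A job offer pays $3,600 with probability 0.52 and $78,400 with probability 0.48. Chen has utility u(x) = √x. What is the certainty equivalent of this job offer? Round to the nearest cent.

$27,423.36

E[u] = 0.52·√3600 + 0.48·√78400 = 0.52·60 + 0.48·280 = 165.6
CE = (165.6)² = 27423.36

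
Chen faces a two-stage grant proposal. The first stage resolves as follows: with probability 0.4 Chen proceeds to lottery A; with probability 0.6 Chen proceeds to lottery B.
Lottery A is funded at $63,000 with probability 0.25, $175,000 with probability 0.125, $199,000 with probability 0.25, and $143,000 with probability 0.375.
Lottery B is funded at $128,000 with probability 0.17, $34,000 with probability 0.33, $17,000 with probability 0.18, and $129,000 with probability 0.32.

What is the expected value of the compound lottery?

EV(A) = 0.25 × 63000 + 0.125 × 175000 + 0.25 × 199000 + 0.375 × 143000 = 15750 + 21875 + 49750 + 53625 = 141000
EV(B) = 0.17 × 128000 + 0.33 × 34000 + 0.18 × 17000 + 0.32 × 129000 = 21760 + 11220 + 3060 + 41280 = 77320
Overall = 0.4 × 141000 + 0.6 × 77320 = 56400 + 46392 = 102792

$102,792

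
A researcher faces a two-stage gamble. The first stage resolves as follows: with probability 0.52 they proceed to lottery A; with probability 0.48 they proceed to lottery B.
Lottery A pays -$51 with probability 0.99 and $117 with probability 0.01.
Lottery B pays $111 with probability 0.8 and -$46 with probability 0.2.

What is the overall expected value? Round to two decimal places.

EV(A) = 0.99 × (-51) + 0.01 × 117 = -50.49 + 1.17 = -49.32
EV(B) = 0.8 × 111 + 0.2 × (-46) = 88.8 − 9.2 = 79.6
Overall = 0.52 × (-49.32) + 0.48 × 79.6 = -25.6464 + 38.208 = 12.5616

$12.56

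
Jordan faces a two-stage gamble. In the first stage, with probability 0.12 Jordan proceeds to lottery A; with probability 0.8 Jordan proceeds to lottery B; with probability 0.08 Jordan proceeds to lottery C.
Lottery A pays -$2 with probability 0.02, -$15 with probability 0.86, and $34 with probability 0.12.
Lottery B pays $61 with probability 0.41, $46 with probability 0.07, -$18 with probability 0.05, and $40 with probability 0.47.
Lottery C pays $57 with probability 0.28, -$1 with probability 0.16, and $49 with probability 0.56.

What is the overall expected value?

EV(A) = 0.02 × (-2) + 0.86 × (-15) + 0.12 × 34 = -0.04 − 12.9 + 4.08 = -8.86
EV(B) = 0.41 × 61 + 0.07 × 46 + 0.05 × (-18) + 0.47 × 40 = 25.01 + 3.22 − 0.9 + 18.8 = 46.13
EV(C) = 0.28 × 57 + 0.16 × (-1) + 0.56 × 49 = 15.96 − 0.16 + 27.44 = 43.24
Overall = 0.12 × (-8.86) + 0.8 × 46.13 + 0.08 × 43.24 = -1.0632 + 36.904 + 3.4592 = 39.3

$39.30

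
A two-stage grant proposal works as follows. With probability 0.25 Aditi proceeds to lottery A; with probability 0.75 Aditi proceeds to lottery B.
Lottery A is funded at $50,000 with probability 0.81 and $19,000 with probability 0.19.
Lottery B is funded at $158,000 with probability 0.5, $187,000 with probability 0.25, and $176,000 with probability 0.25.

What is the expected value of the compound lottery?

EV(A) = 0.81 × 50000 + 0.19 × 19000 = 40500 + 3610 = 44110
EV(B) = 0.5 × 158000 + 0.25 × 187000 + 0.25 × 176000 = 79000 + 46750 + 44000 = 169750
Overall = 0.25 × 44110 + 0.75 × 169750 = 11027.5 + 127312.5 = 138340

$138,340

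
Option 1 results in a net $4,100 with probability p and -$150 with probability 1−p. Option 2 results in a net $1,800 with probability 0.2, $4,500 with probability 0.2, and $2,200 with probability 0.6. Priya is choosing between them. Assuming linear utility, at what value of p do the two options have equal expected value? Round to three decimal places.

p = 0.642

EV(Option 2) = 0.2 × 1800 + 0.2 × 4500 + 0.6 × 2200 = 360 + 900 + 1320 = 2580
p·4100 + (1−p)·(-150) = 2580
4250p − 150 = 2580
p = (2580 + 150) / 4250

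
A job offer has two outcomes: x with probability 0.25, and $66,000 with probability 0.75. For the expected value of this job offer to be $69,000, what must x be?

x = $78,000

0.25·x + 0.75·66000 = 69000
0.25·x = 69000 − 49500 = 19500
x = 19500 / 0.25 = 78000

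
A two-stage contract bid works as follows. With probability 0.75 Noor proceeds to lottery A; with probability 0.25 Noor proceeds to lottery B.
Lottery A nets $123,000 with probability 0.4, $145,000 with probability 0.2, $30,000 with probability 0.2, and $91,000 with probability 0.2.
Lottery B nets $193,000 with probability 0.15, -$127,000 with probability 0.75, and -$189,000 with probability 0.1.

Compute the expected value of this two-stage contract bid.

EV(A) = 0.4 × 123000 + 0.2 × 145000 + 0.2 × 30000 + 0.2 × 91000 = 49200 + 29000 + 6000 + 18200 = 102400
EV(B) = 0.15 × 193000 + 0.75 × (-127000) + 0.1 × (-189000) = 28950 − 95250 − 18900 = -85200
Overall = 0.75 × 102400 + 0.25 × (-85200) = 76800 − 21300 = 55500

$55,500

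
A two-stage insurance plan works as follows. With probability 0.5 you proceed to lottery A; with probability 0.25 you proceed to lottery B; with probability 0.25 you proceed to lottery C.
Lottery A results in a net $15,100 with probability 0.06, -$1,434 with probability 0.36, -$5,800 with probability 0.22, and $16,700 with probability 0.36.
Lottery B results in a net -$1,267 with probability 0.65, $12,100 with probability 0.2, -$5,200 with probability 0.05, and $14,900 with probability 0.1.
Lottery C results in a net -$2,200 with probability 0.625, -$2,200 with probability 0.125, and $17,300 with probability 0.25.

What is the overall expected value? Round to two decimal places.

EV(A) = 0.06 × 15100 + 0.36 × (-1434) + 0.22 × (-5800) + 0.36 × 16700 = 906 − 516.24 − 1276 + 6012 = 5125.76
EV(B) = 0.65 × (-1267) + 0.2 × 12100 + 0.05 × (-5200) + 0.1 × 14900 = -823.55 + 2420 − 260 + 1490 = 2826.45
EV(C) = 0.625 × (-2200) + 0.125 × (-2200) + 0.25 × 17300 = -1375 − 275 + 4325 = 2675
Overall = 0.5 × 5125.76 + 0.25 × 2826.45 + 0.25 × 2675 = 2562.88 + 706.6125 + 668.75 = 3938.2425

$3,938.24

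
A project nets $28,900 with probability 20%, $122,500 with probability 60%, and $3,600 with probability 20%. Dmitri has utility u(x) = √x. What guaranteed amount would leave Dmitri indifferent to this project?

E[u] = 0.2·√28900 + 0.6·√122500 + 0.2·√3600 = 0.2·170 + 0.6·350 + 0.2·60 = 256
CE = (256)² = 65536

$65,536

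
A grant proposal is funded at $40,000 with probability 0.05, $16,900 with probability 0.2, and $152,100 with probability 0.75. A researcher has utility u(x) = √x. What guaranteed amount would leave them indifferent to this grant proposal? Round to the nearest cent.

$107,912.25

E[u] = 0.05·√40000 + 0.2·√16900 + 0.75·√152100 = 0.05·200 + 0.2·130 + 0.75·390 = 328.5
CE = (328.5)² = 107912.25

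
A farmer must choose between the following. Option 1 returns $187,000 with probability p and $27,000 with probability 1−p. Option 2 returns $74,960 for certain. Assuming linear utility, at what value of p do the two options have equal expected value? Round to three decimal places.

p·187000 + (1−p)·27000 = 74960
160000p + 27000 = 74960
p = (74960 − 27000) / 160000

p = 0.300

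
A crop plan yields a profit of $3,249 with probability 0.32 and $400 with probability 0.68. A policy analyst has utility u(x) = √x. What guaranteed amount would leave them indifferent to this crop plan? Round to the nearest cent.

E[u] = 0.32·√3249 + 0.68·√400 = 0.32·57 + 0.68·20 = 31.84
CE = (31.84)² = 1013.7856

$1,013.79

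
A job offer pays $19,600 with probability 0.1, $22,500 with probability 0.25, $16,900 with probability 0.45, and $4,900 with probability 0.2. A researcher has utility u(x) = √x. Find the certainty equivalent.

E[u] = 0.1·√19600 + 0.25·√22500 + 0.45·√16900 + 0.2·√4900 = 0.1·140 + 0.25·150 + 0.45·130 + 0.2·70 = 124
CE = (124)² = 15376

$15,376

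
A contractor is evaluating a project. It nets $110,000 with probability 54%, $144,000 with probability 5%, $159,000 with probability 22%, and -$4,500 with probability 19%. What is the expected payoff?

EV = 0.54 × 110000 + 0.05 × 144000 + 0.22 × 159000 + 0.19 × (-4500) = 59400 + 7200 + 34980 − 855 = 100725

$100,725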